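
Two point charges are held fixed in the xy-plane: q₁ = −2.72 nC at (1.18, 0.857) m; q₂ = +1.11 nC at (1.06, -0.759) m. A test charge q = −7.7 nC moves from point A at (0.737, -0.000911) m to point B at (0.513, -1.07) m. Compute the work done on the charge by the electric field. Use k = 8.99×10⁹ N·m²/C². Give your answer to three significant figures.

1.32×10⁻⁷ J

The work done by the electric force is W_field = −ΔU = −q(V_B − V_A) = q(V_A − V_B).
At A: distances to the source charges are 0.966 m, 0.824 m; V_A = Σ kqᵢ/rᵢ = -13.2 V.
At B: distances to the source charges are 2.04 m, 0.629 m; V_B = Σ kqᵢ/rᵢ = 3.87 V.
ΔV = V_B − V_A = 17.1 V.
W_field = −qΔV = −(-7.70×10⁻⁹ C)(17.1 V) = 1.32×10⁻⁷ J.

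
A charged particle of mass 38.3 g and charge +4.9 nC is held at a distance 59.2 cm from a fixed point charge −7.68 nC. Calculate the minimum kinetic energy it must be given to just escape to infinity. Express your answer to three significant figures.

To just escape, total mechanical energy must reach zero at infinity: ½mv²_min + U = 0, so ½mv²_min = −U = |kQq|/r.
|U| = |kQq|/r = (8.99×10⁹ N·m²/C²)(7.68×10⁻⁹)(4.90×10⁻⁹)/(0.592) = 5.71×10⁻⁷ J.

5.71×10⁻⁷ J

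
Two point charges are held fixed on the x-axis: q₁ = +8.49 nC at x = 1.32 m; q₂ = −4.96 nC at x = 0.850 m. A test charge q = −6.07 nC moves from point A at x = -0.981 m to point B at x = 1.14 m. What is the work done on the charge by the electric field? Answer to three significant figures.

The work done by the electric force is W_field = −ΔU = −q(V_B − V_A) = q(V_A − V_B).
At A: distances to the source charges are 2.30 m, 1.83 m; V_A = Σ kqᵢ/rᵢ = 8.82 V.
At B: distances to the source charges are 0.180 m, 0.290 m; V_B = Σ kqᵢ/rᵢ = 270 V.
ΔV = V_B − V_A = 261 V.
W_field = −qΔV = −(-6.07×10⁻⁹ C)(261 V) = 1.59×10⁻⁶ J.

1.59×10⁻⁶ J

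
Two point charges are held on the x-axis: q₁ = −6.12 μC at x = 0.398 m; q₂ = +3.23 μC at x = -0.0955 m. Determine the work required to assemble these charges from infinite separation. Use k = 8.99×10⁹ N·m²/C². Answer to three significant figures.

The work to assemble the configuration equals its total potential energy, U = Σ kqᵢqⱼ/rᵢⱼ over all pairs.
Pair separations: r₁₂ = 0.494 m.
U = (-0.360) = -0.360 J.

-0.360 J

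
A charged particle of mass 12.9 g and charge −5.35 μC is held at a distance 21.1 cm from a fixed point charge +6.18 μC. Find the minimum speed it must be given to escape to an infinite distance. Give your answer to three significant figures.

14.8 m/s

To just escape, total mechanical energy must reach zero at infinity: ½mv²_min + U = 0, so ½mv²_min = −U = |kQq|/r.
|U| = |kQq|/r = (8.99×10⁹ N·m²/C²)(6.18×10⁻⁶)(5.35×10⁻⁶)/(0.211) = 1.41 J.
v_min = √(2|U|/m) = √(2·1.41/0.0129) = 14.8 m/s.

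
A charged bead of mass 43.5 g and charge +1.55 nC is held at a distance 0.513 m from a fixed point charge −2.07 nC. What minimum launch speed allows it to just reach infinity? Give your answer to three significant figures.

1.61×10⁻³ m/s

To just escape, total mechanical energy must reach zero at infinity: ½mv²_min + U = 0, so ½mv²_min = −U = |kQq|/r.
|U| = |kQq|/r = (8.99×10⁹ N·m²/C²)(2.07×10⁻⁹)(1.55×10⁻⁹)/(0.513) = 5.62×10⁻⁸ J.
v_min = √(2|U|/m) = √(2·5.62×10⁻⁸/0.0435) = 1.61×10⁻³ m/s.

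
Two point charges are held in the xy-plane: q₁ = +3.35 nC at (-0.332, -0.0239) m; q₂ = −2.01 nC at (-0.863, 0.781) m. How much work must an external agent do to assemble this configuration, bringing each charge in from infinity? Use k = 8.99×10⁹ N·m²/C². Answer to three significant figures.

The assembly work is the sum of pairwise potential energies, U = Σ_{i<j} kqᵢqⱼ/rᵢⱼ.
Pair separations: r₁₂ = 0.964 m.
U = (-6.28×10⁻⁸) = -6.28×10⁻⁸ J.

-6.28×10⁻⁸ J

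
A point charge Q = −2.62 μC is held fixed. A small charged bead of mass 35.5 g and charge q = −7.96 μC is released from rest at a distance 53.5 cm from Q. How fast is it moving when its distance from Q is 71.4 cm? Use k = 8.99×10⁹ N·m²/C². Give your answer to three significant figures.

2.22 m/s

Only the electrostatic force acts, so mechanical energy is conserved: ½mv² = U₁ − U₂ = kQq(1/r₁ − 1/r₂).
U₁ − U₂ = (8.99×10⁹ N·m²/C²)(-2.62×10⁻⁶ C)(-7.96×10⁻⁶ C)(1/0.535 − 1/0.714) = 0.0879 J.
v = √(2·0.0879/0.0355) = 2.22 m/s.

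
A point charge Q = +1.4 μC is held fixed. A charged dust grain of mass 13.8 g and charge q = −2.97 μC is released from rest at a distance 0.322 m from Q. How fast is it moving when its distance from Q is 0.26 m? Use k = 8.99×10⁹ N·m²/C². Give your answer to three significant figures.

Only the electrostatic force acts, so mechanical energy is conserved: ½mv² = U₁ − U₂ = kQq(1/r₁ − 1/r₂).
U₁ − U₂ = (8.99×10⁹ N·m²/C²)(1.40×10⁻⁶ C)(-2.97×10⁻⁶ C)(1/0.322 − 1/0.260) = 0.0277 J.
v = √(2·0.0277/0.0138) = 2.00 m/s.

2.00 m/s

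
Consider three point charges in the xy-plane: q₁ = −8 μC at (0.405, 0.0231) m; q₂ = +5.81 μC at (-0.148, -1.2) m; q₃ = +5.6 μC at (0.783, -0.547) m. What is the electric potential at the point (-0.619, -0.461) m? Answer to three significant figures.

3.19×10⁴ V

Electric potential is a scalar, so the contributions from each charge add algebraically: V = Σ kqᵢ/rᵢ.
Distances from the field point to each charge: r₁ = 1.13 m, r₂ = 0.876 m, r₃ = 1.40 m.
V = k[(-8.00×10⁻⁶)/(1.13) + (5.81×10⁻⁶)/(0.876) + (5.60×10⁻⁶)/(1.40)] = 3.19×10⁴ V.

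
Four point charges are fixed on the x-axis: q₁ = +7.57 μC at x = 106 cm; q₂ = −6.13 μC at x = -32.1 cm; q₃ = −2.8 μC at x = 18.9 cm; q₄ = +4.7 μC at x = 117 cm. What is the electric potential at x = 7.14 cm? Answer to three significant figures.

The total potential is the scalar sum of each charge's contribution, V = Σ kqᵢ/rᵢ.
Distances from the field point to each charge: r₁ = 0.989 m, r₂ = 0.392 m, r₃ = 0.118 m, r₄ = 1.10 m.
V = k[(7.57×10⁻⁶)/(0.989) + (-6.13×10⁻⁶)/(0.392) + (-2.80×10⁻⁶)/(0.118) + (4.70×10⁻⁶)/(1.10)] = -2.47×10⁵ V.

-2.47×10⁵ V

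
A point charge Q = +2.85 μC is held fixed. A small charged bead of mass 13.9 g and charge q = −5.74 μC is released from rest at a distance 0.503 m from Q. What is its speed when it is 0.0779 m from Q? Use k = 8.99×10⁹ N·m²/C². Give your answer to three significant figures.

Only the electrostatic force acts, so mechanical energy is conserved: ½mv² = U₁ − U₂ = kQq(1/r₁ − 1/r₂).
U₁ − U₂ = (8.99×10⁹ N·m²/C²)(2.85×10⁻⁶ C)(-5.74×10⁻⁶ C)(1/0.503 − 1/0.0779) = 1.60 J.
v = √(2·1.60/0.0139) = 15.2 m/s.

15.2 m/s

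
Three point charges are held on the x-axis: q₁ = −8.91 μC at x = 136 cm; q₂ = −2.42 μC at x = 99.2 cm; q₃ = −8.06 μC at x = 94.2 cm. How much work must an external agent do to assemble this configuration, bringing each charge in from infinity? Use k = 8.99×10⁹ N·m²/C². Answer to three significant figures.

The assembly work is the sum of pairwise potential energies, U = Σ_{i<j} kqᵢqⱼ/rᵢⱼ.
Pair separations: r₁₂ = 0.368 m, r₁₃ = 0.418 m, r₂₃ = 0.0500 m.
U = (0.527) + (1.54) + (3.51) = 5.58 J.

5.58 J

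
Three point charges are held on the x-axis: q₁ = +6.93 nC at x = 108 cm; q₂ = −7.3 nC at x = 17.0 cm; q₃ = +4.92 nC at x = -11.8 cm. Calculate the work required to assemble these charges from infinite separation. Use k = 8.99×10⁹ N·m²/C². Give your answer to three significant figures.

The assembly work is the sum of pairwise potential energies, U = Σ_{i<j} kqᵢqⱼ/rᵢⱼ.
Pair separations: r₁₂ = 0.910 m, r₁₃ = 1.20 m, r₂₃ = 0.288 m.
U = (-5.00×10⁻⁷) + (2.56×10⁻⁷) + (-1.12×10⁻⁶) = -1.37×10⁻⁶ J.

-1.37×10⁻⁶ J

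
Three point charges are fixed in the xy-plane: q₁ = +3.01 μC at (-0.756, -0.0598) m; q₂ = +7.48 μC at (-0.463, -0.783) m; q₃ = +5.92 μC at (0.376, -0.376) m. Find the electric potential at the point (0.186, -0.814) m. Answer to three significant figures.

Electric potential is a scalar, so the contributions from each charge add algebraically: V = Σ kqᵢ/rᵢ.
Distances from the field point to each charge: r₁ = 1.21 m, r₂ = 0.650 m, r₃ = 0.477 m.
V = k[(3.01×10⁻⁶)/(1.21) + (7.48×10⁻⁶)/(0.650) + (5.92×10⁻⁶)/(0.477)] = 2.37×10⁵ V.

2.37×10⁵ V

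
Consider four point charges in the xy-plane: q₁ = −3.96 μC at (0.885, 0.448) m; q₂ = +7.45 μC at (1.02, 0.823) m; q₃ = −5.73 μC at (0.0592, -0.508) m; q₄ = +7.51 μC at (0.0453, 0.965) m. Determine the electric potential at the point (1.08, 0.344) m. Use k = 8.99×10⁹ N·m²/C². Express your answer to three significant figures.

-5140 V

The total potential is the scalar sum of each charge's contribution, V = Σ kqᵢ/rᵢ.
Distances from the field point to each charge: r₁ = 0.221 m, r₂ = 0.483 m, r₃ = 1.33 m, r₄ = 1.21 m.
V = k[(-3.96×10⁻⁶)/(0.221) + (7.45×10⁻⁶)/(0.483) + (-5.73×10⁻⁶)/(1.33) + (7.51×10⁻⁶)/(1.21)] = -5140 V.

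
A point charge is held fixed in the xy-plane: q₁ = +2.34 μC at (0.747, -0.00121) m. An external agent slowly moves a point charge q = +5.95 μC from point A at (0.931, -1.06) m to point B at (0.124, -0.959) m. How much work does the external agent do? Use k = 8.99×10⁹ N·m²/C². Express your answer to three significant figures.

-6.92×10⁻³ J

For quasistatic motion the external work equals the change in potential energy: W_ext = qΔV = q(V_B − V_A).
At A: distance to the source charge is 1.07 m; V_A = kq₁/r = 1.96×10⁴ V.
At B: distance to the source charge is 1.14 m; V_B = kq₁/r = 1.84×10⁴ V.
ΔV = V_B − V_A = -1160 V.
W_ext = qΔV = (5.95×10⁻⁶ C)(-1160 V) = -6.92×10⁻³ J.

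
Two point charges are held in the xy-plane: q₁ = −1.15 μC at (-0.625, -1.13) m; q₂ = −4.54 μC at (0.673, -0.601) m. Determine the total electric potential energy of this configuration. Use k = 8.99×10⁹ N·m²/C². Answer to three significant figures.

0.0335 J

The assembly work is the sum of pairwise potential energies, U = Σ_{i<j} kqᵢqⱼ/rᵢⱼ.
Pair separations: r₁₂ = 1.40 m.
U = (0.0335) = 0.0335 J.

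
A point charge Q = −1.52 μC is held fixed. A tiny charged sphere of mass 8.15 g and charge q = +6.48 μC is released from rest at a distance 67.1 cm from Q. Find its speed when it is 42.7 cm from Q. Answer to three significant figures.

Only the electrostatic force acts, so mechanical energy is conserved: ½mv² = U₁ − U₂ = kQq(1/r₁ − 1/r₂).
U₁ − U₂ = (8.99×10⁹ N·m²/C²)(-1.52×10⁻⁶ C)(6.48×10⁻⁶ C)(1/0.671 − 1/0.427) = 0.0754 J.
v = √(2·0.0754/8.15×10⁻³) = 4.30 m/s.

4.30 m/s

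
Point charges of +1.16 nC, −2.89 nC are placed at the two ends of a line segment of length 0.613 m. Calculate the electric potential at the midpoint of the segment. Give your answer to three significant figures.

The total potential is the scalar sum of each charge's contribution, V = Σ kqᵢ/rᵢ.
Each charge is 0.306 m from the midpoint.
V = k[(1.16×10⁻⁹)/(0.306) + (-2.89×10⁻⁹)/(0.306)] = -50.7 V.

-50.7 V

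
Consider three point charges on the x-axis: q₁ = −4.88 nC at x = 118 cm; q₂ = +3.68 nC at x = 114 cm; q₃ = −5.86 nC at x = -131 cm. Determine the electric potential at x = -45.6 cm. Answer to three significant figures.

-67.8 V

Electric potential is a scalar, so the contributions from each charge add algebraically: V = Σ kqᵢ/rᵢ.
Distances from the field point to each charge: r₁ = 1.64 m, r₂ = 1.60 m, r₃ = 0.854 m.
V = k[(-4.88×10⁻⁹)/(1.64) + (3.68×10⁻⁹)/(1.60) + (-5.86×10⁻⁹)/(0.854)] = -67.8 V.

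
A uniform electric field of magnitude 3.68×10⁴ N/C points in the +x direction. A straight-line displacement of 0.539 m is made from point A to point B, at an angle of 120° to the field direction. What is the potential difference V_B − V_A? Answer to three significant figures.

Only the component of displacement along E changes the potential: ΔV = −E·d·cosθ.
ΔV = −(3.68×10⁴ V/m)(0.539 m)cos120° = 9920 V.

9920 V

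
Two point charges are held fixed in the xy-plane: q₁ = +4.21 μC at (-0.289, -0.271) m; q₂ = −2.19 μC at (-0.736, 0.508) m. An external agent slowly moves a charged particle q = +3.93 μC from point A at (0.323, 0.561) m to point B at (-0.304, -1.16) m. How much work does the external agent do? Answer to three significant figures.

0.0513 J

For quasistatic motion the external work equals the change in potential energy: W_ext = qΔV = q(V_B − V_A).
At A: distances to the source charges are 1.03 m, 1.06 m; V_A = Σ kqᵢ/rᵢ = 1.81×10⁴ V.
At B: distances to the source charges are 0.889 m, 1.72 m; V_B = Σ kqᵢ/rᵢ = 3.11×10⁴ V.
ΔV = V_B − V_A = 1.31×10⁴ V.
W_ext = qΔV = (3.93×10⁻⁶ C)(1.31×10⁴ V) = 0.0513 J.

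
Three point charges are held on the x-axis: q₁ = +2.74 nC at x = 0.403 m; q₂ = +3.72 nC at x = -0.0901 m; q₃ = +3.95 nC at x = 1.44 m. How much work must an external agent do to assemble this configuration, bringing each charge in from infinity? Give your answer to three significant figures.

3.66×10⁻⁷ J

The work to assemble the configuration equals its total potential energy, U = Σ kqᵢqⱼ/rᵢⱼ over all pairs.
Pair separations: r₁₂ = 0.493 m, r₁₃ = 1.04 m, r₂₃ = 1.53 m.
U = (1.86×10⁻⁷) + (9.38×10⁻⁸) + (8.63×10⁻⁸) = 3.66×10⁻⁷ J.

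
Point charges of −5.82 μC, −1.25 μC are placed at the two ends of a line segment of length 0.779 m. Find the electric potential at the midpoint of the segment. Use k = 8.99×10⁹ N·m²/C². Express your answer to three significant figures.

The total potential is the scalar sum of each charge's contribution, V = Σ kqᵢ/rᵢ.
Each charge is 0.390 m from the midpoint.
V = k[(-5.82×10⁻⁶)/(0.390) + (-1.25×10⁻⁶)/(0.390)] = -1.63×10⁵ V.

-1.63×10⁵ V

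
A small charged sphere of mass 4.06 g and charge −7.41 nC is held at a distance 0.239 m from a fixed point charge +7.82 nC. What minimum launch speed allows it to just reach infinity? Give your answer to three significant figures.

To just escape, total mechanical energy must reach zero at infinity: ½mv²_min + U = 0, so ½mv²_min = −U = |kQq|/r.
|U| = |kQq|/r = (8.99×10⁹ N·m²/C²)(7.82×10⁻⁹)(7.41×10⁻⁹)/(0.239) = 2.18×10⁻⁶ J.
v_min = √(2|U|/m) = √(2·2.18×10⁻⁶/4.06×10⁻³) = 0.0328 m/s.

0.0328 m/s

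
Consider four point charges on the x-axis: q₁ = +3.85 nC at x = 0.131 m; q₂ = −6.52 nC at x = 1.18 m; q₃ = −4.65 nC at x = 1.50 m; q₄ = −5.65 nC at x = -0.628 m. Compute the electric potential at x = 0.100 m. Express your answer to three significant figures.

963 V

Electric potential is a scalar, so the contributions from each charge add algebraically: V = Σ kqᵢ/rᵢ.
Distances from the field point to each charge: r₁ = 0.0310 m, r₂ = 1.08 m, r₃ = 1.40 m, r₄ = 0.728 m.
V = k[(3.85×10⁻⁹)/(0.0310) + (-6.52×10⁻⁹)/(1.08) + (-4.65×10⁻⁹)/(1.40) + (-5.65×10⁻⁹)/(0.728)] = 963 V.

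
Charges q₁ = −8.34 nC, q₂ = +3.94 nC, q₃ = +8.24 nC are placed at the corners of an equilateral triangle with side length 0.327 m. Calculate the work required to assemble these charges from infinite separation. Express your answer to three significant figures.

The work to assemble the configuration equals its total potential energy, U = Σ kqᵢqⱼ/rᵢⱼ over all pairs.
All three pair separations equal the side length, 0.327 m.
U = (-9.03×10⁻⁷) + (-1.89×10⁻⁶) + (8.93×10⁻⁷) = -1.90×10⁻⁶ J.

-1.90×10⁻⁶ J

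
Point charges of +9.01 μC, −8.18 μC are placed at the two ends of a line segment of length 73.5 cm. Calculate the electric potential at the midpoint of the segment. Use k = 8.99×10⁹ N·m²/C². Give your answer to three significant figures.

Electric potential is a scalar, so the contributions from each charge add algebraically: V = Σ kqᵢ/rᵢ.
Each charge is 0.367 m from the midpoint.
V = k[(9.01×10⁻⁶)/(0.367) + (-8.18×10⁻⁶)/(0.367)] = 2.03×10⁴ V.

2.03×10⁴ V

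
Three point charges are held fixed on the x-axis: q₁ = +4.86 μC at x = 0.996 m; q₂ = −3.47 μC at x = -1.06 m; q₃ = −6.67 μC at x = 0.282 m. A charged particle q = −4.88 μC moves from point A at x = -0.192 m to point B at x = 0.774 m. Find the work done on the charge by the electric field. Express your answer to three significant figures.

The work done by the electric force is W_field = −ΔU = −q(V_B − V_A) = q(V_A − V_B).
At A: distances to the source charges are 1.19 m, 0.868 m, 0.474 m; V_A = Σ kqᵢ/rᵢ = -1.26×10⁵ V.
At B: distances to the source charges are 0.222 m, 1.83 m, 0.492 m; V_B = Σ kqᵢ/rᵢ = 5.79×10⁴ V.
ΔV = V_B − V_A = 1.84×10⁵ V.
W_field = −qΔV = −(-4.88×10⁻⁶ C)(1.84×10⁵ V) = 0.896 J.

0.896 J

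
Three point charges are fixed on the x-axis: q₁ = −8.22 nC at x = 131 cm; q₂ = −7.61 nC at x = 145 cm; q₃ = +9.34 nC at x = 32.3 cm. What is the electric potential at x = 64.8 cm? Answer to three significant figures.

61.4 V

Electric potential is a scalar, so the contributions from each charge add algebraically: V = Σ kqᵢ/rᵢ.
Distances from the field point to each charge: r₁ = 0.662 m, r₂ = 0.802 m, r₃ = 0.325 m.
V = k[(-8.22×10⁻⁹)/(0.662) + (-7.61×10⁻⁹)/(0.802) + (9.34×10⁻⁹)/(0.325)] = 61.4 V.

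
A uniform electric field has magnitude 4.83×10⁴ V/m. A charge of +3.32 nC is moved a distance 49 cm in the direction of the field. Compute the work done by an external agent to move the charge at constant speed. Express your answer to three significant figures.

The potential change for a displacement 49 cm in the direction of the field is ΔV = −Ed = -2.37×10⁴ V.
W_ext = qΔV = -7.86×10⁻⁵ J.

-7.86×10⁻⁵ J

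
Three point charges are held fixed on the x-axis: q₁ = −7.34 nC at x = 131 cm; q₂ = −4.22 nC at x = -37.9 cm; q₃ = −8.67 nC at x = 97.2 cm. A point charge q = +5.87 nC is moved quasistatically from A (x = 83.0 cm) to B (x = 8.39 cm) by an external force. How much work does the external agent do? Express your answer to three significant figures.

For quasistatic motion the external work equals the change in potential energy: W_ext = qΔV = q(V_B − V_A).
At A: distances to the source charges are 0.480 m, 1.21 m, 0.142 m; V_A = Σ kqᵢ/rᵢ = -718 V.
At B: distances to the source charges are 1.23 m, 0.463 m, 0.888 m; V_B = Σ kqᵢ/rᵢ = -224 V.
ΔV = V_B − V_A = 494 V.
W_ext = qΔV = (5.87×10⁻⁹ C)(494 V) = 2.90×10⁻⁶ J.

2.90×10⁻⁶ J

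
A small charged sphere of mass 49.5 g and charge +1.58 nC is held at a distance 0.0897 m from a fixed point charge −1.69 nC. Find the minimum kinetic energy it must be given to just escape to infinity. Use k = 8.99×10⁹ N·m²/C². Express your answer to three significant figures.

2.68×10⁻⁷ J

To just escape, total mechanical energy must reach zero at infinity: ½mv²_min + U = 0, so ½mv²_min = −U = |kQq|/r.
|U| = |kQq|/r = (8.99×10⁹ N·m²/C²)(1.69×10⁻⁹)(1.58×10⁻⁹)/(0.0897) = 2.68×10⁻⁷ J.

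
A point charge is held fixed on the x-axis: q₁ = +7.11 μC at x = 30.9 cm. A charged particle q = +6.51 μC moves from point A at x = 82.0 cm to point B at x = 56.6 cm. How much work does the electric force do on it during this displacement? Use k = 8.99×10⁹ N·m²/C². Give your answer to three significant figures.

-0.805 J

The work done by the electric force is W_field = −ΔU = −q(V_B − V_A) = q(V_A − V_B).
At A: distance to the source charge is 0.511 m; V_A = kq₁/r = 1.25×10⁵ V.
At B: distance to the source charge is 0.257 m; V_B = kq₁/r = 2.49×10⁵ V.
ΔV = V_B − V_A = 1.24×10⁵ V.
W_field = −qΔV = −(6.51×10⁻⁶ C)(1.24×10⁵ V) = -0.805 J.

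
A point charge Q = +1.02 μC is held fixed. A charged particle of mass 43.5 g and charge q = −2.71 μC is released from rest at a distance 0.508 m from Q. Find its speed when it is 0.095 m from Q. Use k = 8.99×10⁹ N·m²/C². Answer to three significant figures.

3.13 m/s

Only the electrostatic force acts, so mechanical energy is conserved: ½mv² = U₁ − U₂ = kQq(1/r₁ − 1/r₂).
U₁ − U₂ = (8.99×10⁹ N·m²/C²)(1.02×10⁻⁶ C)(-2.71×10⁻⁶ C)(1/0.508 − 1/0.0950) = 0.213 J.
v = √(2·0.213/0.0435) = 3.13 m/s.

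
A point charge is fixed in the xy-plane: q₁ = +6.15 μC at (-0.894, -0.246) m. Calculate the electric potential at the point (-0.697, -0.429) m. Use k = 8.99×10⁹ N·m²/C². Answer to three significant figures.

The total potential is the scalar sum of each charge's contribution, V = Σ kqᵢ/rᵢ.
Distances from the field point to each charge: r₁ = 0.269 m.
V = k[(6.15×10⁻⁶)/(0.269)] = 2.06×10⁵ V.

2.06×10⁵ V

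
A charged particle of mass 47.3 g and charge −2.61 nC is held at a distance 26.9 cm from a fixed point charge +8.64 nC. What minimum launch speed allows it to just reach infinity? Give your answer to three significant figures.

To just escape, total mechanical energy must reach zero at infinity: ½mv²_min + U = 0, so ½mv²_min = −U = |kQq|/r.
|U| = |kQq|/r = (8.99×10⁹ N·m²/C²)(8.64×10⁻⁹)(2.61×10⁻⁹)/(0.269) = 7.54×10⁻⁷ J.
v_min = √(2|U|/m) = √(2·7.54×10⁻⁷/0.0473) = 5.65×10⁻³ m/s.

5.65×10⁻³ m/s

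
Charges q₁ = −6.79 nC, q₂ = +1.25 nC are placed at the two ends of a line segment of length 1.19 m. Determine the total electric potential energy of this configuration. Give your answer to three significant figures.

-6.41×10⁻⁸ J

The assembly work is the sum of pairwise potential energies, U = Σ_{i<j} kqᵢqⱼ/rᵢⱼ.
The separation is r = 1.19 m.
U = (-6.41×10⁻⁸) = -6.41×10⁻⁸ J.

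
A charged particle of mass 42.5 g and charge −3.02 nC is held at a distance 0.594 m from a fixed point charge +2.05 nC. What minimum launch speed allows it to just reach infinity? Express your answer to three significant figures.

To just escape, total mechanical energy must reach zero at infinity: ½mv²_min + U = 0, so ½mv²_min = −U = |kQq|/r.
|U| = |kQq|/r = (8.99×10⁹ N·m²/C²)(2.05×10⁻⁹)(3.02×10⁻⁹)/(0.594) = 9.37×10⁻⁸ J.
v_min = √(2|U|/m) = √(2·9.37×10⁻⁸/0.0425) = 2.10×10⁻³ m/s.

2.10×10⁻³ m/s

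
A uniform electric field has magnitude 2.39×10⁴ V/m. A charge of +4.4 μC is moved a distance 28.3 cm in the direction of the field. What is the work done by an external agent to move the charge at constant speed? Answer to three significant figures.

The potential change for a displacement 28.3 cm in the direction of the field is ΔV = −Ed = -6760 V.
W_ext = qΔV = -0.0298 J.

-0.0298 J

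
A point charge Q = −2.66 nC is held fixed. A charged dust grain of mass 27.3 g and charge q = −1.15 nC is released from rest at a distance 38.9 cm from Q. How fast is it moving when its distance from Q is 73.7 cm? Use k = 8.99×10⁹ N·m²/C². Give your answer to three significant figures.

Only the electrostatic force acts, so mechanical energy is conserved: ½mv² = U₁ − U₂ = kQq(1/r₁ − 1/r₂).
U₁ − U₂ = (8.99×10⁹ N·m²/C²)(-2.66×10⁻⁹ C)(-1.15×10⁻⁹ C)(1/0.389 − 1/0.737) = 3.34×10⁻⁸ J.
v = √(2·3.34×10⁻⁸/0.0273) = 1.56×10⁻³ m/s.

1.56×10⁻³ m/s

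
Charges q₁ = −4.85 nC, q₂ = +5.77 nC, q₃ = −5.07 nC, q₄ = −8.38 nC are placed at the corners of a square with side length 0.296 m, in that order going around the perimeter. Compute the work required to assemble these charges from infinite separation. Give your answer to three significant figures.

The work to assemble the configuration equals its total potential energy, U = Σ kqᵢqⱼ/rᵢⱼ over all pairs.
The four side pairs have separation 0.296 m and the two diagonal pairs 0.419 m.
Summing all 6 pair terms gives U = 2.76×10⁻⁷ J.

2.76×10⁻⁷ J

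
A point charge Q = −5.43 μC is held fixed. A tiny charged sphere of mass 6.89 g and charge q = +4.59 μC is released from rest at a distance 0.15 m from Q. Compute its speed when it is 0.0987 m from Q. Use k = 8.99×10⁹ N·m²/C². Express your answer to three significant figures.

Only the electrostatic force acts, so mechanical energy is conserved: ½mv² = U₁ − U₂ = kQq(1/r₁ − 1/r₂).
U₁ − U₂ = (8.99×10⁹ N·m²/C²)(-5.43×10⁻⁶ C)(4.59×10⁻⁶ C)(1/0.150 − 1/0.0987) = 0.776 J.
v = √(2·0.776/6.89×10⁻³) = 15.0 m/s.

15.0 m/s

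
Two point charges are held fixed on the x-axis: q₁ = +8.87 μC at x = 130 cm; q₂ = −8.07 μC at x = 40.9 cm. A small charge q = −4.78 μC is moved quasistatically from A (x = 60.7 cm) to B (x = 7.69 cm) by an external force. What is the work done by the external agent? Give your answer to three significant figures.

For quasistatic motion the external work equals the change in potential energy: W_ext = qΔV = q(V_B − V_A).
At A: distances to the source charges are 0.693 m, 0.198 m; V_A = Σ kqᵢ/rᵢ = -2.51×10⁵ V.
At B: distances to the source charges are 1.22 m, 0.332 m; V_B = Σ kqᵢ/rᵢ = -1.53×10⁵ V.
ΔV = V_B − V_A = 9.81×10⁴ V.
W_ext = qΔV = (-4.78×10⁻⁶ C)(9.81×10⁴ V) = -0.469 J.

-0.469 J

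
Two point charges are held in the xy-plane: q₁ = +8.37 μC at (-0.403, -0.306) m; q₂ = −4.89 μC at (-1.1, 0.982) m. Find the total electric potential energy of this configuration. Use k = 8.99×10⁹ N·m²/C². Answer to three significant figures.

The work to assemble the configuration equals its total potential energy, U = Σ kqᵢqⱼ/rᵢⱼ over all pairs.
Pair separations: r₁₂ = 1.46 m.
U = (-0.251) = -0.251 J.

-0.251 J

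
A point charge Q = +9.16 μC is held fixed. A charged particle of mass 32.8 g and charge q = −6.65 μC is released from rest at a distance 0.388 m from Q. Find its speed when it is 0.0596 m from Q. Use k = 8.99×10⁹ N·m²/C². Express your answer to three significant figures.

Only the electrostatic force acts, so mechanical energy is conserved: ½mv² = U₁ − U₂ = kQq(1/r₁ − 1/r₂).
U₁ − U₂ = (8.99×10⁹ N·m²/C²)(9.16×10⁻⁶ C)(-6.65×10⁻⁶ C)(1/0.388 − 1/0.0596) = 7.78 J.
v = √(2·7.78/0.0328) = 21.8 m/s.

21.8 m/s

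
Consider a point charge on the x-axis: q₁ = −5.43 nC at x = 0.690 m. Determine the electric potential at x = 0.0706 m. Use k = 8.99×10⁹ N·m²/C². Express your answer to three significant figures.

The total potential is the scalar sum of each charge's contribution, V = Σ kqᵢ/rᵢ.
V = k[(-5.43×10⁻⁹)/(0.619)] = -78.8 V.

-78.8 V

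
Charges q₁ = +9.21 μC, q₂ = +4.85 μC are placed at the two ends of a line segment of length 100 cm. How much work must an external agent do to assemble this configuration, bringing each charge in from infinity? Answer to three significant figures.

The assembly work is the sum of pairwise potential energies, U = Σ_{i<j} kqᵢqⱼ/rᵢⱼ.
The separation is r = 1.00 m.
U = (0.402) = 0.402 J.

0.402 J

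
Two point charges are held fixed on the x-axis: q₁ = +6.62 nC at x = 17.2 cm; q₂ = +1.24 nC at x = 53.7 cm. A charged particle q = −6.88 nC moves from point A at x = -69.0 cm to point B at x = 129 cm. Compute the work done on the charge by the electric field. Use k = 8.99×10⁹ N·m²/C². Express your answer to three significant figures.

-6.94×10⁻⁸ J

The work done by the electric force is W_field = −ΔU = −q(V_B − V_A) = q(V_A − V_B).
At A: distances to the source charges are 0.862 m, 1.23 m; V_A = Σ kqᵢ/rᵢ = 78.1 V.
At B: distances to the source charges are 1.12 m, 0.753 m; V_B = Σ kqᵢ/rᵢ = 68.0 V.
ΔV = V_B − V_A = -10.1 V.
W_field = −qΔV = −(-6.88×10⁻⁹ C)(-10.1 V) = -6.94×10⁻⁸ J.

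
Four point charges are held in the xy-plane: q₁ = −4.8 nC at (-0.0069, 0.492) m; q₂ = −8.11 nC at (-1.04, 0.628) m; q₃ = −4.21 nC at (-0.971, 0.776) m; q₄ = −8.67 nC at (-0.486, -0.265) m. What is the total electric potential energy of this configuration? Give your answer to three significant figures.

The work to assemble the configuration equals its total potential energy, U = Σ kqᵢqⱼ/rᵢⱼ over all pairs.
Pair separations: r₁₂ = 1.04 m, r₁₃ = 1.01 m, r₁₄ = 0.896 m, r₂₃ = 0.163 m, r₂₄ = 1.05 m, r₃₄ = 1.15 m.
Summing all 6 pair terms gives U = 3.70×10⁻⁶ J.

3.70×10⁻⁶ J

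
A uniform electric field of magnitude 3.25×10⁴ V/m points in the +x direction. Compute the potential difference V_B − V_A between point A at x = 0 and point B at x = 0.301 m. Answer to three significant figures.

In a uniform field, potential decreases in the direction of E: V_B − V_A = −E·Δx.
V_B − V_A = −(3.25×10⁴ V/m)(0.301 m) = -9780 V.

-9780 V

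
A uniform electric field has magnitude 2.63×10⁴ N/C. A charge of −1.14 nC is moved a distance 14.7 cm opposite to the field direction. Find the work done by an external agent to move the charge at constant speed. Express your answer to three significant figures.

The potential change for a displacement 14.7 cm opposite to the field direction is ΔV = +Ed = 3870 V.
W_ext = qΔV = -4.41×10⁻⁶ J.

-4.41×10⁻⁶ J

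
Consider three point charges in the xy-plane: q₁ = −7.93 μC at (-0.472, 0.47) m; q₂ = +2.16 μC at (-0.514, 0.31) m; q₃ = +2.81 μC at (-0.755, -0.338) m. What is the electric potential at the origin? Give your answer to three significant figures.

The total potential is the scalar sum of each charge's contribution, V = Σ kqᵢ/rᵢ.
Distances from the field point to each charge: r₁ = 0.666 m, r₂ = 0.600 m, r₃ = 0.827 m.
V = k[(-7.93×10⁻⁶)/(0.666) + (2.16×10⁻⁶)/(0.600) + (2.81×10⁻⁶)/(0.827)] = -4.41×10⁴ V.

-4.41×10⁴ V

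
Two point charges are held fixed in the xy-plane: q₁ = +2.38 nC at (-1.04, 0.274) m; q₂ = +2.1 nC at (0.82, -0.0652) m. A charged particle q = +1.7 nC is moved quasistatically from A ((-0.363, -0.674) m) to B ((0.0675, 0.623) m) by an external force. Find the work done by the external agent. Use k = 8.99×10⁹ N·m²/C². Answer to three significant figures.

7.45×10⁻⁹ J

For quasistatic motion the external work equals the change in potential energy: W_ext = qΔV = q(V_B − V_A).
At A: distances to the source charges are 1.16 m, 1.33 m; V_A = Σ kqᵢ/rᵢ = 32.6 V.
At B: distances to the source charges are 1.16 m, 1.02 m; V_B = Σ kqᵢ/rᵢ = 36.9 V.
ΔV = V_B − V_A = 4.38 V.
W_ext = qΔV = (1.70×10⁻⁹ C)(4.38 V) = 7.45×10⁻⁹ J.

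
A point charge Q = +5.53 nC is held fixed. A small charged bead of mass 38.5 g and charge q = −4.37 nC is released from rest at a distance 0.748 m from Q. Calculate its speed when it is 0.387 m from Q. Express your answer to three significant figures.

Only the electrostatic force acts, so mechanical energy is conserved: ½mv² = U₁ − U₂ = kQq(1/r₁ − 1/r₂).
U₁ − U₂ = (8.99×10⁹ N·m²/C²)(5.53×10⁻⁹ C)(-4.37×10⁻⁹ C)(1/0.748 − 1/0.387) = 2.71×10⁻⁷ J.
v = √(2·2.71×10⁻⁷/0.0385) = 3.75×10⁻³ m/s.

3.75×10⁻³ m/s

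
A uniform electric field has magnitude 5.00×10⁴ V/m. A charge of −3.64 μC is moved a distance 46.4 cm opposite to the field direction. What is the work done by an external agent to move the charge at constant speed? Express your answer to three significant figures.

-0.0844 J

The potential change for a displacement 46.4 cm opposite to the field direction is ΔV = +Ed = 2.32×10⁴ V.
W_ext = qΔV = -0.0844 J.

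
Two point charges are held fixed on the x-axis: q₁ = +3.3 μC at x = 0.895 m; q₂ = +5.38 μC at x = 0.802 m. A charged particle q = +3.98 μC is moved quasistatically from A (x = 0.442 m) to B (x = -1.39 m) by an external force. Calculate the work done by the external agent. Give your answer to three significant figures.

-0.656 J

For quasistatic motion the external work equals the change in potential energy: W_ext = qΔV = q(V_B − V_A).
At A: distances to the source charges are 0.453 m, 0.360 m; V_A = Σ kqᵢ/rᵢ = 2.00×10⁵ V.
At B: distances to the source charges are 2.29 m, 2.19 m; V_B = Σ kqᵢ/rᵢ = 3.50×10⁴ V.
ΔV = V_B − V_A = -1.65×10⁵ V.
W_ext = qΔV = (3.98×10⁻⁶ C)(-1.65×10⁵ V) = -0.656 J.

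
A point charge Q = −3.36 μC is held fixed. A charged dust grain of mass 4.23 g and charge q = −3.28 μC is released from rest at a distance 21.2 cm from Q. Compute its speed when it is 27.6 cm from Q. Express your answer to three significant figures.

7.16 m/s

Only the electrostatic force acts, so mechanical energy is conserved: ½mv² = U₁ − U₂ = kQq(1/r₁ − 1/r₂).
U₁ − U₂ = (8.99×10⁹ N·m²/C²)(-3.36×10⁻⁶ C)(-3.28×10⁻⁶ C)(1/0.212 − 1/0.276) = 0.108 J.
v = √(2·0.108/4.23×10⁻³) = 7.16 m/s.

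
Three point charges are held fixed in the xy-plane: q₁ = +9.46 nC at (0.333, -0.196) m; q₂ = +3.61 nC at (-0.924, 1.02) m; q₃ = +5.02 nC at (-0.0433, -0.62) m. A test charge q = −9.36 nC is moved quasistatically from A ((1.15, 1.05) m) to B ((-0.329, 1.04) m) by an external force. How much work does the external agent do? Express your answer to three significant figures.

-4.42×10⁻⁷ J

For quasistatic motion the external work equals the change in potential energy: W_ext = qΔV = q(V_B − V_A).
At A: distances to the source charges are 1.49 m, 2.07 m, 2.05 m; V_A = Σ kqᵢ/rᵢ = 94.7 V.
At B: distances to the source charges are 1.40 m, 0.595 m, 1.68 m; V_B = Σ kqᵢ/rᵢ = 142 V.
ΔV = V_B − V_A = 47.2 V.
W_ext = qΔV = (-9.36×10⁻⁹ C)(47.2 V) = -4.42×10⁻⁷ J.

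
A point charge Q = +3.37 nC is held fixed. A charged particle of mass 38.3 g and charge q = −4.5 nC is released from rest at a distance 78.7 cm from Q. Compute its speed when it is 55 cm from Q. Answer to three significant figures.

Only the electrostatic force acts, so mechanical energy is conserved: ½mv² = U₁ − U₂ = kQq(1/r₁ − 1/r₂).
U₁ − U₂ = (8.99×10⁹ N·m²/C²)(3.37×10⁻⁹ C)(-4.50×10⁻⁹ C)(1/0.787 − 1/0.550) = 7.46×10⁻⁸ J.
v = √(2·7.46×10⁻⁸/0.0383) = 1.97×10⁻³ m/s.

1.97×10⁻³ m/s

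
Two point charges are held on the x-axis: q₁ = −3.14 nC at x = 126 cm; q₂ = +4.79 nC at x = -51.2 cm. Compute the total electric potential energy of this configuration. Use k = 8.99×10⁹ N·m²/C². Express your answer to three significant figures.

The assembly work is the sum of pairwise potential energies, U = Σ_{i<j} kqᵢqⱼ/rᵢⱼ.
Pair separations: r₁₂ = 1.77 m.
U = (-7.63×10⁻⁸) = -7.63×10⁻⁸ J.

-7.63×10⁻⁸ J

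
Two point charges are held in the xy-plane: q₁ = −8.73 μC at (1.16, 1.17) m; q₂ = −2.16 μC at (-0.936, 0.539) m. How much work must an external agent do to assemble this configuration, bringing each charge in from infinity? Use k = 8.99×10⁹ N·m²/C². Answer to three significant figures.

0.0774 J

The assembly work is the sum of pairwise potential energies, U = Σ_{i<j} kqᵢqⱼ/rᵢⱼ.
Pair separations: r₁₂ = 2.19 m.
U = (0.0774) = 0.0774 J.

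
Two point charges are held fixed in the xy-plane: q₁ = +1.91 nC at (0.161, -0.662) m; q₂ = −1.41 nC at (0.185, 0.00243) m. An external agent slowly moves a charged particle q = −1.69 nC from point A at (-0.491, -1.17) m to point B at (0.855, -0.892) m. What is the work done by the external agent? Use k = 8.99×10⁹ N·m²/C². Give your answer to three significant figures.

-1.24×10⁻⁹ J

For quasistatic motion the external work equals the change in potential energy: W_ext = qΔV = q(V_B − V_A).
At A: distances to the source charges are 0.827 m, 1.35 m; V_A = Σ kqᵢ/rᵢ = 11.4 V.
At B: distances to the source charges are 0.731 m, 1.12 m; V_B = Σ kqᵢ/rᵢ = 12.1 V.
ΔV = V_B − V_A = 0.735 V.
W_ext = qΔV = (-1.69×10⁻⁹ C)(0.735 V) = -1.24×10⁻⁹ J.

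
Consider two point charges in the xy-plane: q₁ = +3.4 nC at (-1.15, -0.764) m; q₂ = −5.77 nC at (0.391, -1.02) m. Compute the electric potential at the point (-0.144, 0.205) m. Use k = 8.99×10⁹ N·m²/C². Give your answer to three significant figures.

Electric potential is a scalar, so the contributions from each charge add algebraically: V = Σ kqᵢ/rᵢ.
Distances from the field point to each charge: r₁ = 1.40 m, r₂ = 1.34 m.
V = k[(3.40×10⁻⁹)/(1.40) + (-5.77×10⁻⁹)/(1.34)] = -16.9 V.

-16.9 V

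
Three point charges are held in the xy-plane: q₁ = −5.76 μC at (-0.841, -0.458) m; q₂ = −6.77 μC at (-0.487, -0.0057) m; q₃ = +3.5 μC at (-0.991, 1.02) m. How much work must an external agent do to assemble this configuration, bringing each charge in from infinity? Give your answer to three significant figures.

The work to assemble the configuration equals its total potential energy, U = Σ kqᵢqⱼ/rᵢⱼ over all pairs.
Pair separations: r₁₂ = 0.574 m, r₁₃ = 1.49 m, r₂₃ = 1.14 m.
U = (0.610) + (-0.122) + (-0.186) = 0.302 J.

0.302 J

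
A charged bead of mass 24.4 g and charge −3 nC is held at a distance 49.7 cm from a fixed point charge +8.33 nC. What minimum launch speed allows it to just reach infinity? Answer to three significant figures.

6.09×10⁻³ m/s

To just escape, total mechanical energy must reach zero at infinity: ½mv²_min + U = 0, so ½mv²_min = −U = |kQq|/r.
|U| = |kQq|/r = (8.99×10⁹ N·m²/C²)(8.33×10⁻⁹)(3.00×10⁻⁹)/(0.497) = 4.52×10⁻⁷ J.
v_min = √(2|U|/m) = √(2·4.52×10⁻⁷/0.0244) = 6.09×10⁻³ m/s.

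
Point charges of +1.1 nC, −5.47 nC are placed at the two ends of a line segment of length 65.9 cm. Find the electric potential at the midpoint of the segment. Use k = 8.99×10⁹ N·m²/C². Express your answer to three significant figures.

The total potential is the scalar sum of each charge's contribution, V = Σ kqᵢ/rᵢ.
Each charge is 0.330 m from the midpoint.
V = k[(1.10×10⁻⁹)/(0.330) + (-5.47×10⁻⁹)/(0.330)] = -119 V.

-119 V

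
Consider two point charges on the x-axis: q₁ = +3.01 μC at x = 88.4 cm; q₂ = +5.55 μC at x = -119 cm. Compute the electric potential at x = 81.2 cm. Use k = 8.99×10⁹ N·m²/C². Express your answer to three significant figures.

Electric potential is a scalar, so the contributions from each charge add algebraically: V = Σ kqᵢ/rᵢ.
Distances from the field point to each charge: r₁ = 0.0720 m, r₂ = 2.00 m.
V = k[(3.01×10⁻⁶)/(0.0720) + (5.55×10⁻⁶)/(2.00)] = 4.01×10⁵ V.

4.01×10⁵ V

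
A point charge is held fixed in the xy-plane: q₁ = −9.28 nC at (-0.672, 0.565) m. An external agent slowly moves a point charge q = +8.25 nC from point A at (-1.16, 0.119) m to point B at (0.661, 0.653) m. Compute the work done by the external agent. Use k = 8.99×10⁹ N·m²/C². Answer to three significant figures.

5.26×10⁻⁷ J

For quasistatic motion the external work equals the change in potential energy: W_ext = qΔV = q(V_B − V_A).
At A: distance to the source charge is 0.661 m; V_A = kq₁/r = -126 V.
At B: distance to the source charge is 1.34 m; V_B = kq₁/r = -62.5 V.
ΔV = V_B − V_A = 63.7 V.
W_ext = qΔV = (8.25×10⁻⁹ C)(63.7 V) = 5.26×10⁻⁷ J.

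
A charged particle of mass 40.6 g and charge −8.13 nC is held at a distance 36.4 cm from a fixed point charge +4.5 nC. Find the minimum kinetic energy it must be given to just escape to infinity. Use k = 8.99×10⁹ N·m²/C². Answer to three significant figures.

To just escape, total mechanical energy must reach zero at infinity: ½mv²_min + U = 0, so ½mv²_min = −U = |kQq|/r.
|U| = |kQq|/r = (8.99×10⁹ N·m²/C²)(4.50×10⁻⁹)(8.13×10⁻⁹)/(0.364) = 9.04×10⁻⁷ J.

9.04×10⁻⁷ J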